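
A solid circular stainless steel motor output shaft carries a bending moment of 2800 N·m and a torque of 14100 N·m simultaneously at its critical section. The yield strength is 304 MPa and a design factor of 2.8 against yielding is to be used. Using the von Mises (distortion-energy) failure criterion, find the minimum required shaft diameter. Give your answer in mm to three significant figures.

σ_allow = σ_y/n = 304/2.8 = 108.6 MPa.
For a solid shaft σ_b = 32M/(πd³) and τ = 16T/(πd³), so the von Mises stress is σ' = (16/πd³)·√(4M²+3T²).
√(4M²+3T²) = √(4×(2.800×10^6)² + 3×(1.410×10^7)²) = 2.506×10^7 N·mm.
d³ = 16×2.506×10^7/(π×108.6) = 1.175×10^6 mm³.
d = 105.5 mm.

d = 106 mm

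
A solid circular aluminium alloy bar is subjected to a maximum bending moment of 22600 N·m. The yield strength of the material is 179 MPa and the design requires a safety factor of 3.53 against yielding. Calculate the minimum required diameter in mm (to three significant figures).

σ_allow = 179/3.53 = 50.71 MPa.
For a solid circular section σ = 32M/(πd³), so d³ = 32M/(π σ_allow) = 32×2.2600×10^7/(π×50.71) = 4.540×10^6 mm³.
d = 165.6 mm.

d = 166 mm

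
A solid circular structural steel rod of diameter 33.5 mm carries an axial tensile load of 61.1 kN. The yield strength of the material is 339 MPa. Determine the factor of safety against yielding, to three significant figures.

n = 4.89

A = πd²/4 = 881.4 mm².
σ = F/A = 61100/881.4 = 69.32 MPa.
n = 339/69.32 = 4.890.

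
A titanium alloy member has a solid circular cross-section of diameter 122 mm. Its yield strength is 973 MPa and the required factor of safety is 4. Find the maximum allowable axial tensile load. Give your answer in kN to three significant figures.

σ_allow = 973/4 = 243.2 MPa.
A = πd²/4 = π×122²/4 = 11690 mm².
F_allow = σ_allow × A = 243.2×11690 = 2.844×10^6 N.

F_allow = 2840 kN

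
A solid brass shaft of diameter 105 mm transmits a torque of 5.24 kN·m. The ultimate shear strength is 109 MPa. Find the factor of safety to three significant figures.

n = 4.73

τ = 16T/(πd³) = 16×5240000/(π×105³) = 23.05 MPa.
n = τ_limit/τ = 109/23.05 = 4.728.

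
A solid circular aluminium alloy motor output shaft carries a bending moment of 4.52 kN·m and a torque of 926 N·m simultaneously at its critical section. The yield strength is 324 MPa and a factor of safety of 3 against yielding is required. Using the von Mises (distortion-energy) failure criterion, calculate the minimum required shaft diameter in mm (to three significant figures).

d = 75.7 mm

σ_allow = σ_y/n = 324/3 = 108.0 MPa.
For a solid shaft σ_b = 32M/(πd³) and τ = 16T/(πd³), so the von Mises stress is σ' = (16/πd³)·√(4M²+3T²).
√(4M²+3T²) = √(4×(4.520×10^6)² + 3×(926000)²) = 9.181×10^6 N·mm.
d³ = 16×9.181×10^6/(π×108.0) = 433000 mm³.
d = 75.65 mm.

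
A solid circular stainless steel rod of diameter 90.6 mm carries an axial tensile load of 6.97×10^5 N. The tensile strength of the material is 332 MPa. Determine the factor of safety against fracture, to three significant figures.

n = 3.07

A = πd²/4 = 6447 mm².
σ = F/A = 697000/6447 = 108.1 MPa.
n = 332/108.1 = 3.071.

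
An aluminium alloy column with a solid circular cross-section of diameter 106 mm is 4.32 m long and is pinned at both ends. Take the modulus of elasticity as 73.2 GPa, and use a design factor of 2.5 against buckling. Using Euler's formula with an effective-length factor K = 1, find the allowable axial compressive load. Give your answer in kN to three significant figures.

P_allow = 96.0 kN

I = πd⁴/64 = π×106⁴/64 = 6.197×10^6 mm⁴.
Effective length L_e = KL = 1×4.32 m = 4320 mm.
Euler critical load P_cr = π²EI/L_e² = π²×73200×6.197×10^6/4320² = 239900 N.
P_allow = P_cr/n = 239900/2.5 = 95960 N.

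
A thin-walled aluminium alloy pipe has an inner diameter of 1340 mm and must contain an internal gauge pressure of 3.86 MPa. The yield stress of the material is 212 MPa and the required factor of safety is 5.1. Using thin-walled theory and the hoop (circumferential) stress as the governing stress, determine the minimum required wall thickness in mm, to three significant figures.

t = 62.2 mm

σ_allow = 212/5.1 = 41.57 MPa.
Hoop stress σ_h = pD/(2t), so t = pD/(2σ_allow) = 3.86×1340/(2×41.57) = 62.22 mm.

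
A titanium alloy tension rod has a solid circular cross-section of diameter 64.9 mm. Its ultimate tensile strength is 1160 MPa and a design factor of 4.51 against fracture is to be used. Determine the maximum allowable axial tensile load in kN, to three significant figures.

σ_allow = 1160/4.51 = 257.2 MPa.
A = πd²/4 = π×64.9²/4 = 3308 mm².
F_allow = σ_allow × A = 257.2×3308 = 850900 N.

F_allow = 851 kN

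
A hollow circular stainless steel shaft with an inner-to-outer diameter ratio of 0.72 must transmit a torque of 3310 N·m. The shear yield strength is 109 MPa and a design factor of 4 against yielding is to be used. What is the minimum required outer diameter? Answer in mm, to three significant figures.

τ_allow = 109/4 = 27.25 MPa.
For a hollow shaft τ = 16T/[πd_o³(1−k⁴)] with k = 0.72, so 1−k⁴ = 0.7313.
d_o³ = 16T/[π τ_allow (1−k⁴)] = 16×3310000/(π×27.25×0.7313) = 846000 mm³.
d_o = 94.58 mm.

d_o = 94.6 mm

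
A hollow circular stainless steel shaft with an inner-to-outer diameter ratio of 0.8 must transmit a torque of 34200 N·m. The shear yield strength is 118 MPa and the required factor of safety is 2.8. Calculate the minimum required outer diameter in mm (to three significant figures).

τ_allow = 118/2.8 = 42.14 MPa.
For a hollow shaft τ = 16T/[πd_o³(1−k⁴)] with k = 0.8, so 1−k⁴ = 0.5904.
d_o³ = 16T/[π τ_allow (1−k⁴)] = 16×3.4200×10^7/(π×42.14×0.5904) = 7.000×10^6 mm³.
d_o = 191.3 mm.

d_o = 191 mm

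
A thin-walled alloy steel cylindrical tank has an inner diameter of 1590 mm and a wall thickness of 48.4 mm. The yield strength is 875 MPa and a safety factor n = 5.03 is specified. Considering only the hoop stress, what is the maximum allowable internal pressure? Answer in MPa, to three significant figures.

σ_allow = 875/5.03 = 174.0 MPa.
σ_h = pD/(2t) → p_allow = 2σ_allow t/D = 2×174.0×48.4/1590 = 10.59 MPa.

p_allow = 10.6 MPa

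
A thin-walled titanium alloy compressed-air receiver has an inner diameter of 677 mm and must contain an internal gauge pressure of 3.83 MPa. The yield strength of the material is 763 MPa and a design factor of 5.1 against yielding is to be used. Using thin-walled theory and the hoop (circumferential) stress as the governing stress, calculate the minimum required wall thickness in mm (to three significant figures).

σ_allow = 763/5.1 = 149.6 MPa.
Hoop stress σ_h = pD/(2t), so t = pD/(2σ_allow) = 3.83×677/(2×149.6) = 8.666 mm.

t = 8.67 mm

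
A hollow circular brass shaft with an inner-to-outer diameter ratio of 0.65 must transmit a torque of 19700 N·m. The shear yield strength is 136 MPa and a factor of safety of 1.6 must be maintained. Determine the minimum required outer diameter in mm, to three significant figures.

d_o = 113 mm

τ_allow = 136/1.6 = 85.00 MPa.
For a hollow shaft τ = 16T/[πd_o³(1−k⁴)] with k = 0.65, so 1−k⁴ = 0.8215.
d_o³ = 16T/[π τ_allow (1−k⁴)] = 16×1.9700×10^7/(π×85.00×0.8215) = 1.437×10^6 mm³.
d_o = 112.8 mm.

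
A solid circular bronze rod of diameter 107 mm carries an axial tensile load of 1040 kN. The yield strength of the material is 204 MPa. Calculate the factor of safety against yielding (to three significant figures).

n = 1.76

A = πd²/4 = 8992 mm².
σ = F/A = 1040000/8992 = 115.7 MPa.
n = 204/115.7 = 1.764.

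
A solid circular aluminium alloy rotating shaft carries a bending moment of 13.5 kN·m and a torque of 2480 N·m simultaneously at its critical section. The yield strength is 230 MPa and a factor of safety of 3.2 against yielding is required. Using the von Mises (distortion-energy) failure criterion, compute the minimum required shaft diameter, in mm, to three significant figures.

d = 125 mm

σ_allow = σ_y/n = 230/3.2 = 71.88 MPa.
For a solid shaft σ_b = 32M/(πd³) and τ = 16T/(πd³), so the von Mises stress is σ' = (16/πd³)·√(4M²+3T²).
√(4M²+3T²) = √(4×(1.350×10^7)² + 3×(2.480×10^6)²) = 2.734×10^7 N·mm.
d³ = 16×2.734×10^7/(π×71.88) = 1.937×10^6 mm³.
d = 124.7 mm.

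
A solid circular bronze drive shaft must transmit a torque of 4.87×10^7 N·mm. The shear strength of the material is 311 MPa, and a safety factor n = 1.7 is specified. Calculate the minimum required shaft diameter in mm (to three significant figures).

d = 111 mm

Allowable shear stress τ_allow = 311/1.7 = 182.9 MPa.
For a solid shaft τ = 16T/(πd³), so d³ = 16T/(π τ_allow) = 16×4.8700×10^7/(π×182.9) = 1.356×10^6 mm³.
d = (1.356×10^6)^(1/3) = 110.7 mm.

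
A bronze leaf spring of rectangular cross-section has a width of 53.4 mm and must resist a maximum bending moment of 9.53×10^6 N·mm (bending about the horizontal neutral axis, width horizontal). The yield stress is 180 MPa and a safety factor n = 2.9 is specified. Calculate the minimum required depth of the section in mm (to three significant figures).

h = 131 mm

σ_allow = 180/2.9 = 62.07 MPa.
For a rectangular section σ = 6M/(bh²), so h² = 6M/(b σ_allow) = 6×9530000/(53.4×62.07) = 17250 mm².
h = 131.3 mm.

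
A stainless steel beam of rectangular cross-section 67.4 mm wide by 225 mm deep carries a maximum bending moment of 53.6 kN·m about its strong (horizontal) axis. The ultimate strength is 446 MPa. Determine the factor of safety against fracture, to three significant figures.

Section modulus S = bh²/6 = 67.4×225²/6 = 568700 mm³.
σ = M/S = 5.3600×10^7/568700 = 94.25 MPa.
n = 446/94.25 = 4.732.

n = 4.73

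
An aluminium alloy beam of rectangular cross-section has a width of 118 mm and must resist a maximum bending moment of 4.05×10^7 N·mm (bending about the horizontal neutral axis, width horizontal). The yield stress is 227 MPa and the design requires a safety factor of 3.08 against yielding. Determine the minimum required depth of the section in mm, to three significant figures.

σ_allow = 227/3.08 = 73.70 MPa.
For a rectangular section σ = 6M/(bh²), so h² = 6M/(b σ_allow) = 6×4.0500×10^7/(118×73.70) = 27940 mm².
h = 167.2 mm.

h = 167 mm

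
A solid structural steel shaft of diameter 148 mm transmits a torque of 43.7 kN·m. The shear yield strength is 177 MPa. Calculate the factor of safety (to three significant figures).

τ = 16T/(πd³) = 16×4.3700×10^7/(π×148³) = 68.65 MPa.
n = τ_limit/τ = 177/68.65 = 2.578.

n = 2.58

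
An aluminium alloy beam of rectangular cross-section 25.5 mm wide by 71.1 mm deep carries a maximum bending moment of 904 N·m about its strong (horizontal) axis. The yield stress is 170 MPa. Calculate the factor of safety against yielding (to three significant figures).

Section modulus S = bh²/6 = 25.5×71.1²/6 = 21480 mm³.
σ = M/S = 904000/21480 = 42.08 MPa.
n = 170/42.08 = 4.040.

n = 4.04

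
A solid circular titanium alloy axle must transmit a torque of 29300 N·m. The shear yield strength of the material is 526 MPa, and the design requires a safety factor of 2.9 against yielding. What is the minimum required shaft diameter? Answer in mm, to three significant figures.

d = 93.7 mm

Allowable shear stress τ_allow = 526/2.9 = 181.4 MPa.
For a solid shaft τ = 16T/(πd³), so d³ = 16T/(π τ_allow) = 16×2.9300×10^7/(π×181.4) = 822700 mm³.
d = (822700)^(1/3) = 93.70 mm.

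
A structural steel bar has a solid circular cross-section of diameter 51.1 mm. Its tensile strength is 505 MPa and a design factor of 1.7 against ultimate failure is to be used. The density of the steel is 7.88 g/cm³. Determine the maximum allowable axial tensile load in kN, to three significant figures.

F_allow = 609 kN

σ_allow = 505/1.7 = 297.1 MPa.
A = πd²/4 = π×51.1²/4 = 2051 mm².
F_allow = σ_allow × A = 297.1×2051 = 609200 N.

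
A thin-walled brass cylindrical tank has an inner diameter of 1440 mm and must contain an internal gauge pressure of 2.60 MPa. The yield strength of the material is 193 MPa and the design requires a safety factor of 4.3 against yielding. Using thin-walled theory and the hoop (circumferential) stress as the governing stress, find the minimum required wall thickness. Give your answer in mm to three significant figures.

σ_allow = 193/4.3 = 44.88 MPa.
Hoop stress σ_h = pD/(2t), so t = pD/(2σ_allow) = 2.60×1440/(2×44.88) = 41.71 mm.

t = 41.7 mm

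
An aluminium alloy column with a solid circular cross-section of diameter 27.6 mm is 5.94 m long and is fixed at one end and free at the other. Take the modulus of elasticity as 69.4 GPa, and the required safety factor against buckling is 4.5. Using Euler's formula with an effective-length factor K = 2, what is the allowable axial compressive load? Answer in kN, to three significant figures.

I = πd⁴/64 = π×27.6⁴/64 = 28480 mm⁴.
Effective length L_e = KL = 2×5.94 m = 11880 mm.
Euler critical load P_cr = π²EI/L_e² = π²×69400×28480/11880² = 138.2 N.
P_allow = P_cr/n = 138.2/4.5 = 30.72 N.

P_allow = 0.0307 kN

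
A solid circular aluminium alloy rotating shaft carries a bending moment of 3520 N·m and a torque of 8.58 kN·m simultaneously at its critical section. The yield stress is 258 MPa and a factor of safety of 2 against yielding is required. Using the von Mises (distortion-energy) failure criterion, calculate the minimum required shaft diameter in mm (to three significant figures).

σ_allow = σ_y/n = 258/2 = 129.0 MPa.
For a solid shaft σ_b = 32M/(πd³) and τ = 16T/(πd³), so the von Mises stress is σ' = (16/πd³)·√(4M²+3T²).
√(4M²+3T²) = √(4×(3.520×10^6)² + 3×(8.580×10^6)²) = 1.644×10^7 N·mm.
d³ = 16×1.644×10^7/(π×129.0) = 649200 mm³.
d = 86.59 mm.

d = 86.6 mm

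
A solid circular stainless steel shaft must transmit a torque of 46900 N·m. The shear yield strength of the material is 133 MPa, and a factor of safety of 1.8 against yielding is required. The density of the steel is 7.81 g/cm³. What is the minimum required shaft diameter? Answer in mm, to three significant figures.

d = 148 mm

Allowable shear stress τ_allow = 133/1.8 = 73.89 MPa.
For a solid shaft τ = 16T/(πd³), so d³ = 16T/(π τ_allow) = 16×4.6900×10^7/(π×73.89) = 3.233×10^6 mm³.
d = (3.233×10^6)^(1/3) = 147.9 mm.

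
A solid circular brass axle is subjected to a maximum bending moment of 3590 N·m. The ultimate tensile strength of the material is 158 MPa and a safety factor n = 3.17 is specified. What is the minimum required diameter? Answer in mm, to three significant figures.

σ_allow = 158/3.17 = 49.84 MPa.
For a solid circular section σ = 32M/(πd³), so d³ = 32M/(π σ_allow) = 32×3590000/(π×49.84) = 733700 mm³.
d = 90.19 mm.

d = 90.2 mm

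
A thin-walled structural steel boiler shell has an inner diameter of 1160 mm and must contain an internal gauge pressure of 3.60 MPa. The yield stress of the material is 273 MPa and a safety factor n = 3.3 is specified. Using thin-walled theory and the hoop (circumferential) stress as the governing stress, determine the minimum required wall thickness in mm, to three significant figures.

σ_allow = 273/3.3 = 82.73 MPa.
Hoop stress σ_h = pD/(2t), so t = pD/(2σ_allow) = 3.60×1160/(2×82.73) = 25.24 mm.

t = 25.2 mm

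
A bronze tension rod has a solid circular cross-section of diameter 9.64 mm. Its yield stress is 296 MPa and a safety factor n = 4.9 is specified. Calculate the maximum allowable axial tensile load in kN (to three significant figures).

F_allow = 4.41 kN

σ_allow = 296/4.9 = 60.41 MPa.
A = πd²/4 = π×9.64²/4 = 72.99 mm².
F_allow = σ_allow × A = 60.41×72.99 = 4409 N.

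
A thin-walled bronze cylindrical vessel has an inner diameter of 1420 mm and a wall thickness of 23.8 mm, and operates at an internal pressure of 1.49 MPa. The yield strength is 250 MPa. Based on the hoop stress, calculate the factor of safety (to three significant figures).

n = 5.62

σ_h = pD/(2t) = 1.49×1420/(2×23.8) = 44.45 MPa.
n = 250/44.45 = 5.624.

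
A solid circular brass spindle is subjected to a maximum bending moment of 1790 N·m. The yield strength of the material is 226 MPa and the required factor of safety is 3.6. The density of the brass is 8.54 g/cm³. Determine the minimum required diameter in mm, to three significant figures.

d = 66.2 mm

σ_allow = 226/3.6 = 62.78 MPa.
For a solid circular section σ = 32M/(πd³), so d³ = 32M/(π σ_allow) = 32×1790000/(π×62.78) = 290400 mm³.
d = 66.22 mm.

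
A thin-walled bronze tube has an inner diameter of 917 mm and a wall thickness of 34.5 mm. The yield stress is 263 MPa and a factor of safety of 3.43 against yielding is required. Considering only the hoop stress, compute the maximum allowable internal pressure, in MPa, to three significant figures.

p_allow = 5.77 MPa

σ_allow = 263/3.43 = 76.68 MPa.
σ_h = pD/(2t) → p_allow = 2σ_allow t/D = 2×76.68×34.5/917 = 5.770 MPa.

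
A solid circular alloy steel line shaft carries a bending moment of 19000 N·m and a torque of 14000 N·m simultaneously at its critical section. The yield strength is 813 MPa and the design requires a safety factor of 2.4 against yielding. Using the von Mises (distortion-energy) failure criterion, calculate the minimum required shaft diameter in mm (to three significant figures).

σ_allow = σ_y/n = 813/2.4 = 338.8 MPa.
For a solid shaft σ_b = 32M/(πd³) and τ = 16T/(πd³), so the von Mises stress is σ' = (16/πd³)·√(4M²+3T²).
√(4M²+3T²) = √(4×(1.900×10^7)² + 3×(1.400×10^7)²) = 4.508×10^7 N·mm.
d³ = 16×4.508×10^7/(π×338.8) = 677700 mm³.
d = 87.84 mm.

d = 87.8 mm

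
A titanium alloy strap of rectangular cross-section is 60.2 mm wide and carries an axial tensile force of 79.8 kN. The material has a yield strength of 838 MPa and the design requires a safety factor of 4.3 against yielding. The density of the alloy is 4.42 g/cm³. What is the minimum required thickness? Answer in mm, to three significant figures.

σ_allow = 838/4.3 = 194.9 MPa.
Required area A = F/σ_allow = 79800/194.9 = 409.5 mm².
t = A/w = 409.5/60.2 = 6.802 mm.

t = 6.80 mm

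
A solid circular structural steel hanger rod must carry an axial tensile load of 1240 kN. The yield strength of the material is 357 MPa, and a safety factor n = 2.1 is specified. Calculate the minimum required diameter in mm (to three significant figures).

Allowable stress σ_allow = 357/2.1 = 170.0 MPa.
Required area A = F/σ_allow = 1240000/170.0 = 7294 mm².
A = πd²/4 → d = √(4A/π) = 96.37 mm.

d = 96.4 mm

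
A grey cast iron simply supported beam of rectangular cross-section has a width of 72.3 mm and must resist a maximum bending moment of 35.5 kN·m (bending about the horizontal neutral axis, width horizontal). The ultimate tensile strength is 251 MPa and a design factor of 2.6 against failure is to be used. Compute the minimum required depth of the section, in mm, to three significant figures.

h = 175 mm

σ_allow = 251/2.6 = 96.54 MPa.
For a rectangular section σ = 6M/(bh²), so h² = 6M/(b σ_allow) = 6×3.5500×10^7/(72.3×96.54) = 30520 mm².
h = 174.7 mm.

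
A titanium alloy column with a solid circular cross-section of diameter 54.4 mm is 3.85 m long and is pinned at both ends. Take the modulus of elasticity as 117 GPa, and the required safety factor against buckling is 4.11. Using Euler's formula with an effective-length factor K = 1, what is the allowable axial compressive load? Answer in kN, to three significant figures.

I = πd⁴/64 = π×54.4⁴/64 = 429900 mm⁴.
Effective length L_e = KL = 1×3.85 m = 3850 mm.
Euler critical load P_cr = π²EI/L_e² = π²×117000×429900/3850² = 33490 N.
P_allow = P_cr/n = 33490/4.11 = 8149 N.

P_allow = 8.15 kN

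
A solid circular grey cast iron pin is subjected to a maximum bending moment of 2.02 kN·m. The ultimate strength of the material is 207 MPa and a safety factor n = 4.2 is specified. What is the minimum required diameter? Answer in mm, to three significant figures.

σ_allow = 207/4.2 = 49.29 MPa.
For a solid circular section σ = 32M/(πd³), so d³ = 32M/(π σ_allow) = 32×2020000/(π×49.29) = 417500 mm³.
d = 74.74 mm.

d = 74.7 mm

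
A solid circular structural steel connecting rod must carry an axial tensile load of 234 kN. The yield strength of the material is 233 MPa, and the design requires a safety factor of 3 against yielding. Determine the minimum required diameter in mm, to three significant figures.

Allowable stress σ_allow = 233/3 = 77.67 MPa.
Required area A = F/σ_allow = 234000/77.67 = 3013 mm².
A = πd²/4 → d = √(4A/π) = 61.94 mm.

d = 61.9 mm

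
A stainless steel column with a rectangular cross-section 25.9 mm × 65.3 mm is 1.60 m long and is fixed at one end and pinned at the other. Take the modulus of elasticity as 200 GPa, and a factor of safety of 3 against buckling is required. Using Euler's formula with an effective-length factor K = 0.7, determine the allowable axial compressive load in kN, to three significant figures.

P_allow = 49.6 kN

Buckling occurs about the weak axis: I_min = h·b³/12 = 65.3×25.9³/12 = 94540 mm⁴ (b = 25.9 mm is the smaller dimension).
Effective length L_e = KL = 0.7×1.60 m = 1120 mm.
Euler critical load P_cr = π²EI/L_e² = π²×200000×94540/1120² = 148800 N.
P_allow = P_cr/n = 148800/3 = 49590 N.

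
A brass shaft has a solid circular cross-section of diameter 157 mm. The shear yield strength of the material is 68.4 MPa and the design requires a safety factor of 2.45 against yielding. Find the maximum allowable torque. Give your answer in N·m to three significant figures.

τ_allow = 68.4/2.45 = 27.92 MPa.
For a solid shaft T_allow = τ_allow·πd³/16; πd³/16 = π×157³/16 = 759900 mm³.
T_allow = 27.92×759900 = 2.121×10^7 N·mm = 21210 N·m.

T_allow = 21200 N·m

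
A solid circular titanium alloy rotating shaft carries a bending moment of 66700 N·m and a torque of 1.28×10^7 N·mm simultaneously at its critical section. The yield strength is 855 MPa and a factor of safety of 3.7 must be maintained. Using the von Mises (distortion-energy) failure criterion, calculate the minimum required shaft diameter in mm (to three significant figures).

σ_allow = σ_y/n = 855/3.7 = 231.1 MPa.
For a solid shaft σ_b = 32M/(πd³) and τ = 16T/(πd³), so the von Mises stress is σ' = (16/πd³)·√(4M²+3T²).
√(4M²+3T²) = √(4×(6.670×10^7)² + 3×(1.280×10^7)²) = 1.352×10^8 N·mm.
d³ = 16×1.352×10^8/(π×231.1) = 2.980×10^6 mm³.
d = 143.9 mm.

d = 144 mm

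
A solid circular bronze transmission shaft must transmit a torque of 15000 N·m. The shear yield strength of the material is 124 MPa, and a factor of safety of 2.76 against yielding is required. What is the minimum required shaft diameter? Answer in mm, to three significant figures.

Allowable shear stress τ_allow = 124/2.76 = 44.93 MPa.
For a solid shaft τ = 16T/(πd³), so d³ = 16T/(π τ_allow) = 16×1.5000×10^7/(π×44.93) = 1.700×10^6 mm³.
d = (1.700×10^6)^(1/3) = 119.4 mm.

d = 119 mm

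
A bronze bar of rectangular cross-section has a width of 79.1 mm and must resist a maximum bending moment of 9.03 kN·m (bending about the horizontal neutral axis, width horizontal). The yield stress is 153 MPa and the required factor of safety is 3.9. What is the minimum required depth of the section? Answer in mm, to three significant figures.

h = 132 mm

σ_allow = 153/3.9 = 39.23 MPa.
For a rectangular section σ = 6M/(bh²), so h² = 6M/(b σ_allow) = 6×9030000/(79.1×39.23) = 17460 mm².
h = 132.1 mm.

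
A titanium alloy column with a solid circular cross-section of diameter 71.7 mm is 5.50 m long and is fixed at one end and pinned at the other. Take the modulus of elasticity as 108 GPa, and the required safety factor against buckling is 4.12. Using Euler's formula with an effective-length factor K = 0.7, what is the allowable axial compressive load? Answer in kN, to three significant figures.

I = πd⁴/64 = π×71.7⁴/64 = 1.297×10^6 mm⁴.
Effective length L_e = KL = 0.7×5.50 m = 3850 mm.
Euler critical load P_cr = π²EI/L_e² = π²×108000×1.297×10^6/3850² = 93290 N.
P_allow = P_cr/n = 93290/4.12 = 22640 N.

P_allow = 22.6 kN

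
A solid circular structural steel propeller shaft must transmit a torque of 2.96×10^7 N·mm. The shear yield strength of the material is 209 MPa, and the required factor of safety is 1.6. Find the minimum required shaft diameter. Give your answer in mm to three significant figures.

d = 105 mm

Allowable shear stress τ_allow = 209/1.6 = 130.6 MPa.
For a solid shaft τ = 16T/(πd³), so d³ = 16T/(π τ_allow) = 16×2.9600×10^7/(π×130.6) = 1.154×10^6 mm³.
d = (1.154×10^6)^(1/3) = 104.9 mm.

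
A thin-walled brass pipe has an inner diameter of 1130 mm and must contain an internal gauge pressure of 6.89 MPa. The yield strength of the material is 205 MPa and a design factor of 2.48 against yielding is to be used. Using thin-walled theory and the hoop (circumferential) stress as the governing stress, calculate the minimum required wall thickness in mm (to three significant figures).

t = 47.1 mm

σ_allow = 205/2.48 = 82.66 MPa.
Hoop stress σ_h = pD/(2t), so t = pD/(2σ_allow) = 6.89×1130/(2×82.66) = 47.09 mm.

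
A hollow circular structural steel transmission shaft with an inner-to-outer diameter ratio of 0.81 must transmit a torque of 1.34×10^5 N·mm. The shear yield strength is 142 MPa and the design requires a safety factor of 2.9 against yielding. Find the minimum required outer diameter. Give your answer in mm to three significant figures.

τ_allow = 142/2.9 = 48.97 MPa.
For a hollow shaft τ = 16T/[πd_o³(1−k⁴)] with k = 0.81, so 1−k⁴ = 0.5695.
d_o³ = 16T/[π τ_allow (1−k⁴)] = 16×134000/(π×48.97×0.5695) = 24470 mm³.
d_o = 29.03 mm.

d_o = 29.0 mm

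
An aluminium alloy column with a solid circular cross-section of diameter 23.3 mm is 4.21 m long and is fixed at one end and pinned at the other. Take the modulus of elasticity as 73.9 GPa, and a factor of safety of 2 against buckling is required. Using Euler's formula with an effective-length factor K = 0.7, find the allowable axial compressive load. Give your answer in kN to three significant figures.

P_allow = 0.608 kN

I = πd⁴/64 = π×23.3⁴/64 = 14470 mm⁴.
Effective length L_e = KL = 0.7×4.21 m = 2947 mm.
Euler critical load P_cr = π²EI/L_e² = π²×73900×14470/2947² = 1215 N.
P_allow = P_cr/n = 1215/2 = 607.5 N.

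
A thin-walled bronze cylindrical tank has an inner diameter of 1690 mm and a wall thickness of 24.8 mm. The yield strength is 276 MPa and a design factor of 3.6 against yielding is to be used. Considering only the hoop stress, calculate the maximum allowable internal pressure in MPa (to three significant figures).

σ_allow = 276/3.6 = 76.67 MPa.
σ_h = pD/(2t) → p_allow = 2σ_allow t/D = 2×76.67×24.8/1690 = 2.250 MPa.

p_allow = 2.25 MPa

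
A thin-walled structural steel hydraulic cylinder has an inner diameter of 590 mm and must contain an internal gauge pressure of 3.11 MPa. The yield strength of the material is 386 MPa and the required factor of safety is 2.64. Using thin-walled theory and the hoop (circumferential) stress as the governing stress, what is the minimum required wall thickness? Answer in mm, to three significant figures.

σ_allow = 386/2.64 = 146.2 MPa.
Hoop stress σ_h = pD/(2t), so t = pD/(2σ_allow) = 3.11×590/(2×146.2) = 6.275 mm.

t = 6.27 mm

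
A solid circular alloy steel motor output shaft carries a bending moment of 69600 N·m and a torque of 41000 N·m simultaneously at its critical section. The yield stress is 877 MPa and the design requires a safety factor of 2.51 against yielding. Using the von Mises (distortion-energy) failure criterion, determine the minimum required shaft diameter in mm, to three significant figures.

d = 132 mm

σ_allow = σ_y/n = 877/2.51 = 349.4 MPa.
For a solid shaft σ_b = 32M/(πd³) and τ = 16T/(πd³), so the von Mises stress is σ' = (16/πd³)·√(4M²+3T²).
√(4M²+3T²) = √(4×(6.960×10^7)² + 3×(4.100×10^7)²) = 1.563×10^8 N·mm.
d³ = 16×1.563×10^8/(π×349.4) = 2.278×10^6 mm³.
d = 131.6 mm.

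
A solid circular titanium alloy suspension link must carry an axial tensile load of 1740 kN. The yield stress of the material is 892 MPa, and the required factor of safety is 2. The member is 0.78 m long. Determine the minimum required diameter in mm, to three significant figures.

d = 70.5 mm

Allowable stress σ_allow = 892/2 = 446.0 MPa.
Required area A = F/σ_allow = 1740000/446.0 = 3901 mm².
A = πd²/4 → d = √(4A/π) = 70.48 mm.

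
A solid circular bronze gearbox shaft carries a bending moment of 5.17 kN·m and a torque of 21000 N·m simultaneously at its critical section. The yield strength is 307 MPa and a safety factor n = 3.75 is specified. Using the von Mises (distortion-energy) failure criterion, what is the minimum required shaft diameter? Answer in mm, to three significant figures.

d = 133 mm

σ_allow = σ_y/n = 307/3.75 = 81.87 MPa.
For a solid shaft σ_b = 32M/(πd³) and τ = 16T/(πd³), so the von Mises stress is σ' = (16/πd³)·√(4M²+3T²).
√(4M²+3T²) = √(4×(5.170×10^6)² + 3×(2.100×10^7)²) = 3.781×10^7 N·mm.
d³ = 16×3.781×10^7/(π×81.87) = 2.352×10^6 mm³.
d = 133.0 mm.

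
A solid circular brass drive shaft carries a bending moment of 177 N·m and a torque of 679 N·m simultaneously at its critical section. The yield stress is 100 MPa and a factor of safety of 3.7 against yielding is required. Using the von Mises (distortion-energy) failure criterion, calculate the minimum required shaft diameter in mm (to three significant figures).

d = 61.4 mm

σ_allow = σ_y/n = 100/3.7 = 27.03 MPa.
For a solid shaft σ_b = 32M/(πd³) and τ = 16T/(πd³), so the von Mises stress is σ' = (16/πd³)·√(4M²+3T²).
√(4M²+3T²) = √(4×(177000)² + 3×(679000)²) = 1.228×10^6 N·mm.
d³ = 16×1.228×10^6/(π×27.03) = 231400 mm³.
d = 61.40 mm.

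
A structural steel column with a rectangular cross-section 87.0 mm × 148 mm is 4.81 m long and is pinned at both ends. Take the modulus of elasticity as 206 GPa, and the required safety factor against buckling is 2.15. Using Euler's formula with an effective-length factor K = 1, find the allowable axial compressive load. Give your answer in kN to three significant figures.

P_allow = 332 kN

Buckling occurs about the weak axis: I_min = h·b³/12 = 148×87.0³/12 = 8.122×10^6 mm⁴ (b = 87.0 mm is the smaller dimension).
Effective length L_e = KL = 1×4.81 m = 4810 mm.
Euler critical load P_cr = π²EI/L_e² = π²×206000×8.122×10^6/4810² = 713700 N.
P_allow = P_cr/n = 713700/2.15 = 332000 N.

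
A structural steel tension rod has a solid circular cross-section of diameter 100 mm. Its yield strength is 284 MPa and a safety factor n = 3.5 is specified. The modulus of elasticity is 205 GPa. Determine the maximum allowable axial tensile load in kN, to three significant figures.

F_allow = 637 kN

σ_allow = 284/3.5 = 81.14 MPa.
A = πd²/4 = π×100²/4 = 7854 mm².
F_allow = σ_allow × A = 81.14×7854 = 637300 N.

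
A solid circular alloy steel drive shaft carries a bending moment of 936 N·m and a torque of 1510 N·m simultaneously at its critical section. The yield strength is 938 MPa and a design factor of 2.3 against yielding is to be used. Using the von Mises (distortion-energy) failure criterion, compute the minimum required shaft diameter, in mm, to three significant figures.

σ_allow = σ_y/n = 938/2.3 = 407.8 MPa.
For a solid shaft σ_b = 32M/(πd³) and τ = 16T/(πd³), so the von Mises stress is σ' = (16/πd³)·√(4M²+3T²).
√(4M²+3T²) = √(4×(936000)² + 3×(1.510×10^6)²) = 3.216×10^6 N·mm.
d³ = 16×3.216×10^6/(π×407.8) = 40170 mm³.
d = 34.25 mm.

d = 34.2 mm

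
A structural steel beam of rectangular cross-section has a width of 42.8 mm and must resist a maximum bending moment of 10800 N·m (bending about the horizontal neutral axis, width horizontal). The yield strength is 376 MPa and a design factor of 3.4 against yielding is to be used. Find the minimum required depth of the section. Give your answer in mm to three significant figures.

σ_allow = 376/3.4 = 110.6 MPa.
For a rectangular section σ = 6M/(bh²), so h² = 6M/(b σ_allow) = 6×1.0800×10^7/(42.8×110.6) = 13690 mm².
h = 117.0 mm.

h = 117 mm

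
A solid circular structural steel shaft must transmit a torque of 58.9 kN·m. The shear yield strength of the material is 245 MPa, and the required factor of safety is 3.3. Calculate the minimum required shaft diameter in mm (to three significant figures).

d = 159 mm

Allowable shear stress τ_allow = 245/3.3 = 74.24 MPa.
For a solid shaft τ = 16T/(πd³), so d³ = 16T/(π τ_allow) = 16×5.8900×10^7/(π×74.24) = 4.040×10^6 mm³.
d = (4.040×10^6)^(1/3) = 159.3 mm.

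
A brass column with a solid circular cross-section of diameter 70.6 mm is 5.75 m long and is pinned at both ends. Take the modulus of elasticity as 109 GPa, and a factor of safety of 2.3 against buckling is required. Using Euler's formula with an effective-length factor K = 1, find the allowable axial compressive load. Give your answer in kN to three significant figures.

I = πd⁴/64 = π×70.6⁴/64 = 1.220×10^6 mm⁴.
Effective length L_e = KL = 1×5.75 m = 5750 mm.
Euler critical load P_cr = π²EI/L_e² = π²×109000×1.220×10^6/5750² = 39680 N.
P_allow = P_cr/n = 39680/2.3 = 17250 N.

P_allow = 17.3 kN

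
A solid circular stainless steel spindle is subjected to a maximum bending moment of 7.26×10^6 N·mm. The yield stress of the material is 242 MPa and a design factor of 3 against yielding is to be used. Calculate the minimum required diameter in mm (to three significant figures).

σ_allow = 242/3 = 80.67 MPa.
For a solid circular section σ = 32M/(πd³), so d³ = 32M/(π σ_allow) = 32×7260000/(π×80.67) = 916700 mm³.
d = 97.14 mm.

d = 97.1 mm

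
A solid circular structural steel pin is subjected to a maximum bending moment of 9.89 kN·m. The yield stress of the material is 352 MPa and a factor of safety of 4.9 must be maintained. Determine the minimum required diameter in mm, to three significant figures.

σ_allow = 352/4.9 = 71.84 MPa.
For a solid circular section σ = 32M/(πd³), so d³ = 32M/(π σ_allow) = 32×9890000/(π×71.84) = 1.402×10^6 mm³.
d = 111.9 mm.

d = 112 mm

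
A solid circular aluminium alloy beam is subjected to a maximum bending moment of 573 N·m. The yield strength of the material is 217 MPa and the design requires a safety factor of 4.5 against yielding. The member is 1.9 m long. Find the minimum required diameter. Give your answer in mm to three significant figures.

d = 49.5 mm

σ_allow = 217/4.5 = 48.22 MPa.
For a solid circular section σ = 32M/(πd³), so d³ = 32M/(π σ_allow) = 32×573000/(π×48.22) = 121000 mm³.
d = 49.47 mm.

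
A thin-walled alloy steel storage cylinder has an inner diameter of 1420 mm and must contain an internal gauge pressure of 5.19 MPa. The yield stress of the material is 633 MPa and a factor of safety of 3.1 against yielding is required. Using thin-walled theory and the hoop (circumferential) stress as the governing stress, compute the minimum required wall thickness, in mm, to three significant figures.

σ_allow = 633/3.1 = 204.2 MPa.
Hoop stress σ_h = pD/(2t), so t = pD/(2σ_allow) = 5.19×1420/(2×204.2) = 18.05 mm.

t = 18.0 mm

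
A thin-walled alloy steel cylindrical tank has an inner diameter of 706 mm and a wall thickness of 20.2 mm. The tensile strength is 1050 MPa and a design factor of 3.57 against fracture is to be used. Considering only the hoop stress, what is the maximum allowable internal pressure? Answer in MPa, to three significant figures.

σ_allow = 1050/3.57 = 294.1 MPa.
σ_h = pD/(2t) → p_allow = 2σ_allow t/D = 2×294.1×20.2/706 = 16.83 MPa.

p_allow = 16.8 MPa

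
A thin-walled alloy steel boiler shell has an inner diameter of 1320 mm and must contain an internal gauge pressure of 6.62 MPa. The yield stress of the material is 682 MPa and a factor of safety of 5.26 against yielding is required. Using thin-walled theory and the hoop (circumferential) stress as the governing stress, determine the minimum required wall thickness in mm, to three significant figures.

σ_allow = 682/5.26 = 129.7 MPa.
Hoop stress σ_h = pD/(2t), so t = pD/(2σ_allow) = 6.62×1320/(2×129.7) = 33.70 mm.

t = 33.7 mm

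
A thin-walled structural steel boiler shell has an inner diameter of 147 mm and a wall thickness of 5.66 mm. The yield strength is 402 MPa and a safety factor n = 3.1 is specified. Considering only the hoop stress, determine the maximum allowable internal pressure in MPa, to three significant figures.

p_allow = 9.99 MPa

σ_allow = 402/3.1 = 129.7 MPa.
σ_h = pD/(2t) → p_allow = 2σ_allow t/D = 2×129.7×5.66/147 = 9.986 MPa.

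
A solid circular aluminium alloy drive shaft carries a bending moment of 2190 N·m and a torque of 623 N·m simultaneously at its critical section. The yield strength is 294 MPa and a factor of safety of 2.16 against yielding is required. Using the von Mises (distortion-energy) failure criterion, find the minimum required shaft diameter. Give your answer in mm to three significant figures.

d = 55.3 mm

σ_allow = σ_y/n = 294/2.16 = 136.1 MPa.
For a solid shaft σ_b = 32M/(πd³) and τ = 16T/(πd³), so the von Mises stress is σ' = (16/πd³)·√(4M²+3T²).
√(4M²+3T²) = √(4×(2.190×10^6)² + 3×(623000)²) = 4.511×10^6 N·mm.
d³ = 16×4.511×10^6/(π×136.1) = 168800 mm³.
d = 55.26 mm.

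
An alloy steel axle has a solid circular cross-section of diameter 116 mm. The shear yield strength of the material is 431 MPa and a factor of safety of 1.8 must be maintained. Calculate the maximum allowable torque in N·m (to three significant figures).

τ_allow = 431/1.8 = 239.4 MPa.
For a solid shaft T_allow = τ_allow·πd³/16; πd³/16 = π×116³/16 = 306500 mm³.
T_allow = 239.4×306500 = 7.339×10^7 N·mm = 73390 N·m.

T_allow = 73400 N·m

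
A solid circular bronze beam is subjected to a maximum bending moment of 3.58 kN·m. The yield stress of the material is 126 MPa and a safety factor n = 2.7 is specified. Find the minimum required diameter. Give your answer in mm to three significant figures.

σ_allow = 126/2.7 = 46.67 MPa.
For a solid circular section σ = 32M/(πd³), so d³ = 32M/(π σ_allow) = 32×3580000/(π×46.67) = 781400 mm³.
d = 92.11 mm.

d = 92.1 mm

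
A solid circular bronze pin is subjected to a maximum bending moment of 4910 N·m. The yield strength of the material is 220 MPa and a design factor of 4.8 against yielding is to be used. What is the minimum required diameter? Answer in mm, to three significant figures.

d = 103 mm

σ_allow = 220/4.8 = 45.83 MPa.
For a solid circular section σ = 32M/(πd³), so d³ = 32M/(π σ_allow) = 32×4910000/(π×45.83) = 1.091×10^6 mm³.
d = 103.0 mm.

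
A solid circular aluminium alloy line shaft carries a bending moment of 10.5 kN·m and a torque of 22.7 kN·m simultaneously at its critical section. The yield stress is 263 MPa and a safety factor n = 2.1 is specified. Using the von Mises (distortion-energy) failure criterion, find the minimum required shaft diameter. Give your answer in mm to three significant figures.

d = 122 mm

σ_allow = σ_y/n = 263/2.1 = 125.2 MPa.
For a solid shaft σ_b = 32M/(πd³) and τ = 16T/(πd³), so the von Mises stress is σ' = (16/πd³)·√(4M²+3T²).
√(4M²+3T²) = √(4×(1.050×10^7)² + 3×(2.270×10^7)²) = 4.457×10^7 N·mm.
d³ = 16×4.457×10^7/(π×125.2) = 1.813×10^6 mm³.
d = 121.9 mm.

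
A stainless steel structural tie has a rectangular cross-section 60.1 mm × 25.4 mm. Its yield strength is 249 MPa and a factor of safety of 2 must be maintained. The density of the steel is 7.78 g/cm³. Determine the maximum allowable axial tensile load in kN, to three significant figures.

σ_allow = 249/2 = 124.5 MPa.
A = 60.1×25.4 = 1527 mm².
F_allow = σ_allow × A = 124.5×1527 = 190100 N.

F_allow = 190 kN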